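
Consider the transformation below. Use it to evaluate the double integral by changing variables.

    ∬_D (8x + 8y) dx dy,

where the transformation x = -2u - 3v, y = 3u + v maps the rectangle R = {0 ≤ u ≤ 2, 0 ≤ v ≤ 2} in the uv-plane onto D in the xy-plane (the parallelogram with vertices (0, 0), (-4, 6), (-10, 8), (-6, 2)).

Compute the Jacobian determinant of (x, y) with respect to (u, v):

    ∂(x,y)/∂(u,v) = | -2  -3 | = (-2)(1) - (-3)(3) = 7.
                   | 3  1 |

Its absolute value is |J| = 7 (the area scaling factor).

Substituting x = -2u - 3v, y = 3u + v into the integrand,

    8x + 8y → 8u - 16v,

so the integral becomes

    ∬_R (8u - 16v) · |J| du dv = ∫_0^2 ∫_0^2 (56u - 112v) dv du.

Inner (v): 112u - 224.
Outer (u): -224.

Therefore ∬_D (8x + 8y) dx dy = -224.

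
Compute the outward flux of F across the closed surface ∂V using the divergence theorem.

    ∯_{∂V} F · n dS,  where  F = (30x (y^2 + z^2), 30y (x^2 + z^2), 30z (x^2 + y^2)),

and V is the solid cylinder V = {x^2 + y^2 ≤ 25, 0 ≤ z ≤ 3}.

By the divergence theorem,

    ∯_{∂V} F · n dS = ∭_V (∇ · F) dV.

Compute the divergence:
    ∇ · F = ∂F_x/∂x + ∂F_y/∂y + ∂F_z/∂z = 30y^2 + 30z^2 + 30x^2 + 30z^2 + 30x^2 + 30y^2 = 60x^2 + 60y^2 + 60z^2.

In cylindrical coordinates, x = r cos(θ), y = r sin(θ), z = z, dV = r dr dθ dz, with 0 ≤ r ≤ 5, 0 ≤ θ ≤ 2π, 0 ≤ z ≤ 3.

The integrand, after substitution and multiplying by the volume element, becomes (60r^2 + 60z^2) · r, so

    ∭_V (∇·F) dV = ∫_0^{2π} ∫_0^{5} ∫_0^{3} (60r^2 + 60z^2) · r dz dr dθ.

Inner (z from 0 to 3): 180r (r^2 + 3).
Middle (r from 0 to 5): 34875.
Outer (θ from 0 to 2π): 69750π.

Therefore ∯_{∂V} F · n dS = 69750π.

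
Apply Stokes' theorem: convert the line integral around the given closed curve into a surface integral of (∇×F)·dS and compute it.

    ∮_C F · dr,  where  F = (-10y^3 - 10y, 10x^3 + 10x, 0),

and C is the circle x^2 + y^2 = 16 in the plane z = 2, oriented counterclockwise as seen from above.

Let S be the flat disk x^2 + y^2 ≤ 16 in the plane z = 2, with upward unit normal n̂ = ẑ. By Stokes' theorem,

    ∮_C F · dr = ∬_S (∇ × F) · n̂ dS = ∬_D (curl F)_z dA,

where D is the disk x^2 + y^2 ≤ 16.

Compute the curl of F = (-10y^3 - 10y, 10x^3 + 10x, 0):
    (∇ × F)_x = ∂F_z/∂y - ∂F_y/∂z = 0,
    (∇ × F)_y = ∂F_x/∂z - ∂F_z/∂x = 0,
    (∇ × F)_z = ∂F_y/∂x - ∂F_x/∂y = 30x^2 + 30y^2 + 20.

On z = 2, (curl F)_z = 30x^2 + 30y^2 + 20.

Convert to polar (x = r cos θ, y = r sin θ, dA = r dr dθ); the integrand becomes 30r^2 + 20, so

    ∬_D (curl F)_z dA = ∫_0^{2π} ∫_0^{4} (30r^2 + 20) · r dr dθ.

Inner (r from 0 to 4): 2080.
Outer (θ from 0 to 2π): 4160π.

Therefore ∮_C F · dr = 4160π.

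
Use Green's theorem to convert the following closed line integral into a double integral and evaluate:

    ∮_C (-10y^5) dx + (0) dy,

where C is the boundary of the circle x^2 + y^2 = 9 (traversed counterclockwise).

Green's theorem converts the closed line integral into a double integral over the enclosed region D:

    ∮_C P dx + Q dy = ∬_D (∂Q/∂x - ∂P/∂y) dA.

Here P = -10y^5, Q = 0, so

    ∂Q/∂x = 0,    ∂P/∂y = -50y^4,
    ∂Q/∂x - ∂P/∂y = 50y^4.

D is the region x^2 + y^2 ≤ 9. Evaluating the double integral:

In polar coordinates (x = r cos θ, y = r sin θ, dA = r dr dθ) the integrand becomes 50r^4sin(θ)^4, so

    ∬_D (50y^4) dA = ∫_0^{2π} ∫_0^{3} (50r^4sin(θ)^4) · r dr dθ.

Inner (r from 0 to 3): 6075sin(θ)^4.
Outer (θ from 0 to 2π): 18225π/4.

Therefore ∮_C P dx + Q dy = 18225π/4.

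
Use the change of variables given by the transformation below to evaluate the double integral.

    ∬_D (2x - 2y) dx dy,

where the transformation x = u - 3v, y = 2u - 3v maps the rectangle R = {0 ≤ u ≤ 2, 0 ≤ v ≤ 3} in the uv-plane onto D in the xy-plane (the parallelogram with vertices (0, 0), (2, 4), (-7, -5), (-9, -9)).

Compute the Jacobian determinant of (x, y) with respect to (u, v):

    ∂(x,y)/∂(u,v) = | 1  -3 | = (1)(-3) - (-3)(2) = 3.
                   | 2  -3 |

Its absolute value is |J| = 3 (the area scaling factor).

Substituting x = u - 3v, y = 2u - 3v into the integrand,

    2x - 2y → -2u,

so the integral becomes

    ∬_R (-2u) · |J| du dv = ∫_0^2 ∫_0^3 (-6u) dv du.

Inner (v): -18u.
Outer (u): -36.

Therefore ∬_D (2x - 2y) dx dy = -36.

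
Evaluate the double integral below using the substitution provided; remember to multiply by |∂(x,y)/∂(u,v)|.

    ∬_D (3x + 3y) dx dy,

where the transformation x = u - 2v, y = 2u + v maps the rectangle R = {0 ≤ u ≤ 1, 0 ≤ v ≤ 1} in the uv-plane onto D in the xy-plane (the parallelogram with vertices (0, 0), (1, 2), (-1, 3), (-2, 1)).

Compute the Jacobian determinant of (x, y) with respect to (u, v):

    ∂(x,y)/∂(u,v) = | 1  -2 | = (1)(1) - (-2)(2) = 5.
                   | 2  1 |

Its absolute value is |J| = 5 (the area scaling factor).

Substituting x = u - 2v, y = 2u + v into the integrand,

    3x + 3y → 9u - 3v,

so the integral becomes

    ∬_R (9u - 3v) · |J| du dv = ∫_0^1 ∫_0^1 (45u - 15v) dv du.

Inner (v): 45u - 15/2.
Outer (u): 15.

Therefore ∬_D (3x + 3y) dx dy = 15.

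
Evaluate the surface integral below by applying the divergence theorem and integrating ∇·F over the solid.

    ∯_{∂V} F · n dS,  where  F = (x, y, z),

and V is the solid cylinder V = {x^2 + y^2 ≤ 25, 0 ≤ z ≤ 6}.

By the divergence theorem,

    ∯_{∂V} F · n dS = ∭_V (∇ · F) dV.

Compute the divergence:
    ∇ · F = ∂F_x/∂x + ∂F_y/∂y + ∂F_z/∂z = 1 + 1 + 1 = 3.

In cylindrical coordinates, x = r cos(θ), y = r sin(θ), z = z, dV = r dr dθ dz, with 0 ≤ r ≤ 5, 0 ≤ θ ≤ 2π, 0 ≤ z ≤ 6.

The integrand, after substitution and multiplying by the volume element, becomes (3) · r, so

    ∭_V (∇·F) dV = ∫_0^{2π} ∫_0^{5} ∫_0^{6} (3) · r dz dr dθ.

Inner (z from 0 to 6): 18r.
Middle (r from 0 to 5): 225.
Outer (θ from 0 to 2π): 450π.

Therefore ∯_{∂V} F · n dS = 450π.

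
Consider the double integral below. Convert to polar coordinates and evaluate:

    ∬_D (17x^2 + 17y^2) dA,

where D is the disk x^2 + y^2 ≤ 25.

The region D is 0 ≤ r ≤ 5, 0 ≤ θ ≤ 2π in polar coordinates, where x = r cos(θ), y = r sin(θ), and dA = r dr dθ.

Under the substitution, the integrand becomes 17r^2, so

    ∬_D (17x^2 + 17y^2) dA = ∫_{0}^{2π} ∫_{0}^{5} (17r^2) · r dr dθ.

Inner integral (in r): ∫_{0}^{5} (17r^2) · r dr = 10625/4.

Outer integral (in θ): ∫_{0}^{2π} (10625/4) dθ = 10625π/2.

Therefore ∬_D (17x^2 + 17y^2) dA = 10625π/2.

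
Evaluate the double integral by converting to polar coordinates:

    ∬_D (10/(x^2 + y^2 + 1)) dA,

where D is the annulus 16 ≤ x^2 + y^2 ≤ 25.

The region D is 4 ≤ r ≤ 5, 0 ≤ θ ≤ 2π in polar coordinates, where x = r cos(θ), y = r sin(θ), and dA = r dr dθ.

Under the substitution, the integrand becomes 10/(r^2 + 1), so

    ∬_D (10/(x^2 + y^2 + 1)) dA = ∫_{0}^{2π} ∫_{4}^{5} (10/(r^2 + 1)) · r dr dθ.

Inner integral (in r): ∫_{4}^{5} (10/(r^2 + 1)) · r dr = log(11881376/1419857).

Outer integral (in θ): ∫_{0}^{2π} (log(11881376/1419857)) dθ = log((11881376/1419857)^(2π)).

Therefore ∬_D (10/(x^2 + y^2 + 1)) dA = log((11881376/1419857)^(2π)).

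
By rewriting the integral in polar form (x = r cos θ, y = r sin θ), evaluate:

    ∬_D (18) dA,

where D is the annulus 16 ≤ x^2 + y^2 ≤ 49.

The region D is 4 ≤ r ≤ 7, 0 ≤ θ ≤ 2π in polar coordinates, where x = r cos(θ), y = r sin(θ), and dA = r dr dθ.

Under the substitution, the integrand becomes 18, so

    ∬_D (18) dA = ∫_{0}^{2π} ∫_{4}^{7} (18) · r dr dθ.

Inner integral (in r): ∫_{4}^{7} (18) · r dr = 297.

Outer integral (in θ): ∫_{0}^{2π} (297) dθ = 594π.

Therefore ∬_D (18) dA = 594π.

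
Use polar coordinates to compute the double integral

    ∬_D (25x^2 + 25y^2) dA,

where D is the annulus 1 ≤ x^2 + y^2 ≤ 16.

The region D is 1 ≤ r ≤ 4, 0 ≤ θ ≤ 2π in polar coordinates, where x = r cos(θ), y = r sin(θ), and dA = r dr dθ.

Under the substitution, the integrand becomes 25r^2, so

    ∬_D (25x^2 + 25y^2) dA = ∫_{0}^{2π} ∫_{1}^{4} (25r^2) · r dr dθ.

Inner integral (in r): ∫_{1}^{4} (25r^2) · r dr = 6375/4.

Outer integral (in θ): ∫_{0}^{2π} (6375/4) dθ = 6375π/2.

Therefore ∬_D (25x^2 + 25y^2) dA = 6375π/2.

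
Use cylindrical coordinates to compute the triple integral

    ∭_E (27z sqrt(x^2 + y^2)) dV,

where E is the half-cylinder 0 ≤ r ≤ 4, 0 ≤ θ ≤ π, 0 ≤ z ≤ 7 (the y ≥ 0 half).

In cylindrical coordinates, x = r cos(θ), y = r sin(θ), z = z, and dV = r dr dθ dz.

The integrand becomes 27r z, so

    ∭_E (27z sqrt(x^2 + y^2)) dV = ∫_{0}^{π} ∫_{0}^{4} ∫_{0}^{7} (27r z) · r dz dr dθ.

Inner (z): 1323r^2/2.
Middle (r from 0 to 4): 14112.
Outer (θ): 14112π.

Therefore the triple integral equals 14112π.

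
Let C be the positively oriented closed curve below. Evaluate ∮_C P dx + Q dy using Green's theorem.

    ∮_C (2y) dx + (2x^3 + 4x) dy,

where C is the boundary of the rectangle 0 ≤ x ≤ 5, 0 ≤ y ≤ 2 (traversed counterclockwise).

Green's theorem converts the closed line integral into a double integral over the enclosed region D:

    ∮_C P dx + Q dy = ∬_D (∂Q/∂x - ∂P/∂y) dA.

Here P = 2y, Q = 2x^3 + 4x, so

    ∂Q/∂x = 6x^2 + 4,    ∂P/∂y = 2,
    ∂Q/∂x - ∂P/∂y = 6x^2 + 2.

D is the region 0 ≤ x ≤ 5, 0 ≤ y ≤ 2. Evaluating the double integral:

    ∬_D (6x^2 + 2) dA = ∫_0^{5} ∫_0^{2} (6x^2 + 2) dy dx.

Inner (y from 0 to 2): 12x^2 + 4.
Outer (x from 0 to 5): 520.

Therefore ∮_C P dx + Q dy = 520.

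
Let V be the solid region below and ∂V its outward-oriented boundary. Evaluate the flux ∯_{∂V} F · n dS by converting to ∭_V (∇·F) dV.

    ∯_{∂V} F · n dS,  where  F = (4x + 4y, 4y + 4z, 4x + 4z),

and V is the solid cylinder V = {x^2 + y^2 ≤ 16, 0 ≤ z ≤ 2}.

By the divergence theorem,

    ∯_{∂V} F · n dS = ∭_V (∇ · F) dV.

Compute the divergence:
    ∇ · F = ∂F_x/∂x + ∂F_y/∂y + ∂F_z/∂z = 4 + 4 + 4 = 12.

In cylindrical coordinates, x = r cos(θ), y = r sin(θ), z = z, dV = r dr dθ dz, with 0 ≤ r ≤ 4, 0 ≤ θ ≤ 2π, 0 ≤ z ≤ 2.

The integrand, after substitution and multiplying by the volume element, becomes (12) · r, so

    ∭_V (∇·F) dV = ∫_0^{2π} ∫_0^{4} ∫_0^{2} (12) · r dz dr dθ.

Inner (z from 0 to 2): 24r.
Middle (r from 0 to 4): 192.
Outer (θ from 0 to 2π): 384π.

Therefore ∯_{∂V} F · n dS = 384π.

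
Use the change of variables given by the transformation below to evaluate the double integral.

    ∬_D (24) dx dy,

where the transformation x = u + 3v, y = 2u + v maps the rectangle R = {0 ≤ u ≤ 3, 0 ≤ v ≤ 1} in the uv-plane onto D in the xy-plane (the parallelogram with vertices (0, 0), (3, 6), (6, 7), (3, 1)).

Compute the Jacobian determinant of (x, y) with respect to (u, v):

    ∂(x,y)/∂(u,v) = | 1  3 | = (1)(1) - (3)(2) = -5.
                   | 2  1 |

Its absolute value is |J| = 5 (the area scaling factor).

Substituting x = u + 3v, y = 2u + v into the integrand,

    24 → 24,

so the integral becomes

    ∬_R (24) · |J| du dv = ∫_0^3 ∫_0^1 (120) dv du.

Inner (v): 120.
Outer (u): 360.

Therefore ∬_D (24) dx dy = 360.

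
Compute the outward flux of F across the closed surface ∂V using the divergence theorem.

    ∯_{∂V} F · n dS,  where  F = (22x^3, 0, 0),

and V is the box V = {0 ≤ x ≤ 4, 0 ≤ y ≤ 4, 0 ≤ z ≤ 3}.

By the divergence theorem,

    ∯_{∂V} F · n dS = ∭_V (∇ · F) dV.

Compute the divergence:
    ∇ · F = ∂F_x/∂x + ∂F_y/∂y + ∂F_z/∂z = 66x^2 + 0 + 0 = 66x^2.

V is a rectangular box, so dV = dx dy dz with 0 ≤ x ≤ 4, 0 ≤ y ≤ 4, 0 ≤ z ≤ 3.

Integrate (66x^2) over V as an iterated integral:

    ∭_V (∇·F) dV = ∫_0^{4} ∫_0^{4} ∫_0^{3} (66x^2) dz dy dx.

Inner (z from 0 to 3): 198x^2.
Middle (y from 0 to 4): 792x^2.
Outer (x from 0 to 4): 16896.

Therefore ∯_{∂V} F · n dS = 16896.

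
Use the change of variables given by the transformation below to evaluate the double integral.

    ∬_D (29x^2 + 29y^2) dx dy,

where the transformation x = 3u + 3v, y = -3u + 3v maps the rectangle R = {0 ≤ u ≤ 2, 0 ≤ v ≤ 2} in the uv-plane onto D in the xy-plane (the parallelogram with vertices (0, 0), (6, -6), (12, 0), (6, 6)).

Compute the Jacobian determinant of (x, y) with respect to (u, v):

    ∂(x,y)/∂(u,v) = | 3  3 | = (3)(3) - (3)(-3) = 18.
                   | -3  3 |

Its absolute value is |J| = 18 (the area scaling factor).

Substituting x = 3u + 3v, y = -3u + 3v into the integrand,

    29x^2 + 29y^2 → 522u^2 + 522v^2,

so the integral becomes

    ∬_R (522u^2 + 522v^2) · |J| du dv = ∫_0^2 ∫_0^2 (9396u^2 + 9396v^2) dv du.

Inner (v): 18792u^2 + 25056.
Outer (u): 100224.

Therefore ∬_D (29x^2 + 29y^2) dx dy = 100224.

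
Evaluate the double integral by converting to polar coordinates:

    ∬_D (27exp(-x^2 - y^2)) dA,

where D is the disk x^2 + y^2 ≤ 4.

The region D is 0 ≤ r ≤ 2, 0 ≤ θ ≤ 2π in polar coordinates, where x = r cos(θ), y = r sin(θ), and dA = r dr dθ.

Under the substitution, the integrand becomes 27exp(-r^2), so

    ∬_D (27exp(-x^2 - y^2)) dA = ∫_{0}^{2π} ∫_{0}^{2} (27exp(-r^2)) · r dr dθ.

Inner integral (in r): ∫_{0}^{2} (27exp(-r^2)) · r dr = 27/2 - 27exp(-4)/2.

Outer integral (in θ): ∫_{0}^{2π} (27/2 - 27exp(-4)/2) dθ = -27π exp(-4) + 27π.

Therefore ∬_D (27exp(-x^2 - y^2)) dA = -27π exp(-4) + 27π.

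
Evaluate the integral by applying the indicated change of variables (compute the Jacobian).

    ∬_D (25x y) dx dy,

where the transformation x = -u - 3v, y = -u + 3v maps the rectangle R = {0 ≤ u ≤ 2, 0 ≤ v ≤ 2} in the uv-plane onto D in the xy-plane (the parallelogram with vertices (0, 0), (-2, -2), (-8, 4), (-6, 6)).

Compute the Jacobian determinant of (x, y) with respect to (u, v):

    ∂(x,y)/∂(u,v) = | -1  -3 | = (-1)(3) - (-3)(-1) = -6.
                   | -1  3 |

Its absolute value is |J| = 6 (the area scaling factor).

Substituting x = -u - 3v, y = -u + 3v into the integrand,

    25x y → 25u^2 - 225v^2,

so the integral becomes

    ∬_R (25u^2 - 225v^2) · |J| du dv = ∫_0^2 ∫_0^2 (150u^2 - 1350v^2) dv du.

Inner (v): 300u^2 - 3600.
Outer (u): -6400.

Therefore ∬_D (25x y) dx dy = -6400.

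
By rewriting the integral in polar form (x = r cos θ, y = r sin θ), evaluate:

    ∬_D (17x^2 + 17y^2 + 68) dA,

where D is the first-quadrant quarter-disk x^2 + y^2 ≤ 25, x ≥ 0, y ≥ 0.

The region D is 0 ≤ r ≤ 5, 0 ≤ θ ≤ π/2 in polar coordinates, where x = r cos(θ), y = r sin(θ), and dA = r dr dθ.

Under the substitution, the integrand becomes 17r^2 + 68, so

    ∬_D (17x^2 + 17y^2 + 68) dA = ∫_{0}^{π/2} ∫_{0}^{5} (17r^2 + 68) · r dr dθ.

Inner integral (in r): ∫_{0}^{5} (17r^2 + 68) · r dr = 14025/4.

Outer integral (in θ): ∫_{0}^{π/2} (14025/4) dθ = 14025π/8.

Therefore ∬_D (17x^2 + 17y^2 + 68) dA = 14025π/8.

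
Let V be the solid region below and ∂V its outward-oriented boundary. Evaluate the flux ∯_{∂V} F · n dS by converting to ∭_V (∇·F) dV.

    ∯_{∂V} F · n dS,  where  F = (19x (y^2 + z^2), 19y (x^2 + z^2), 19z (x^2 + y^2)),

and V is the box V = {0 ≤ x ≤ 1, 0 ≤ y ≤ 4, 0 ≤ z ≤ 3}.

By the divergence theorem,

    ∯_{∂V} F · n dS = ∭_V (∇ · F) dV.

Compute the divergence:
    ∇ · F = ∂F_x/∂x + ∂F_y/∂y + ∂F_z/∂z = 19y^2 + 19z^2 + 19x^2 + 19z^2 + 19x^2 + 19y^2 = 38x^2 + 38y^2 + 38z^2.

V is a rectangular box, so dV = dx dy dz with 0 ≤ x ≤ 1, 0 ≤ y ≤ 4, 0 ≤ z ≤ 3.

Integrate (38x^2 + 38y^2 + 38z^2) over V as an iterated integral:

    ∭_V (∇·F) dV = ∫_0^{1} ∫_0^{4} ∫_0^{3} (38x^2 + 38y^2 + 38z^2) dz dy dx.

Inner (z from 0 to 3): 114x^2 + 114y^2 + 342.
Middle (y from 0 to 4): 456x^2 + 3800.
Outer (x from 0 to 1): 3952.

Therefore ∯_{∂V} F · n dS = 3952.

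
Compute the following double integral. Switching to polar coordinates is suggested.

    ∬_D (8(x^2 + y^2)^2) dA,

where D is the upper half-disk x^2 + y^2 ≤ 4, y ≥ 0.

The region D is 0 ≤ r ≤ 2, 0 ≤ θ ≤ π in polar coordinates, where x = r cos(θ), y = r sin(θ), and dA = r dr dθ.

Under the substitution, the integrand becomes 8r^4, so

    ∬_D (8(x^2 + y^2)^2) dA = ∫_{0}^{π} ∫_{0}^{2} (8r^4) · r dr dθ.

Inner integral (in r): ∫_{0}^{2} (8r^4) · r dr = 256/3.

Outer integral (in θ): ∫_{0}^{π} (256/3) dθ = 256π/3.

Therefore ∬_D (8(x^2 + y^2)^2) dA = 256π/3.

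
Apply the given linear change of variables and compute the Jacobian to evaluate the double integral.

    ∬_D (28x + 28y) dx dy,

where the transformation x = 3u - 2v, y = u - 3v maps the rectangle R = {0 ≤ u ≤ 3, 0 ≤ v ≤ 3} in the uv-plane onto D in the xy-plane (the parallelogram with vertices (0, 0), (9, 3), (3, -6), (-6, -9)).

Compute the Jacobian determinant of (x, y) with respect to (u, v):

    ∂(x,y)/∂(u,v) = | 3  -2 | = (3)(-3) - (-2)(1) = -7.
                   | 1  -3 |

Its absolute value is |J| = 7 (the area scaling factor).

Substituting x = 3u - 2v, y = u - 3v into the integrand,

    28x + 28y → 112u - 140v,

so the integral becomes

    ∬_R (112u - 140v) · |J| du dv = ∫_0^3 ∫_0^3 (784u - 980v) dv du.

Inner (v): 2352u - 4410.
Outer (u): -2646.

Therefore ∬_D (28x + 28y) dx dy = -2646.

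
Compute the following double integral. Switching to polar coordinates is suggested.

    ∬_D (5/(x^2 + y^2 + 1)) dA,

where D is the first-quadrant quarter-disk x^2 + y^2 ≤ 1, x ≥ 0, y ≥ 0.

The region D is 0 ≤ r ≤ 1, 0 ≤ θ ≤ π/2 in polar coordinates, where x = r cos(θ), y = r sin(θ), and dA = r dr dθ.

Under the substitution, the integrand becomes 5/(r^2 + 1), so

    ∬_D (5/(x^2 + y^2 + 1)) dA = ∫_{0}^{π/2} ∫_{0}^{1} (5/(r^2 + 1)) · r dr dθ.

Inner integral (in r): ∫_{0}^{1} (5/(r^2 + 1)) · r dr = 5log(2)/2.

Outer integral (in θ): ∫_{0}^{π/2} (5log(2)/2) dθ = 5π log(2)/4.

Therefore ∬_D (5/(x^2 + y^2 + 1)) dA = 5π log(2)/4.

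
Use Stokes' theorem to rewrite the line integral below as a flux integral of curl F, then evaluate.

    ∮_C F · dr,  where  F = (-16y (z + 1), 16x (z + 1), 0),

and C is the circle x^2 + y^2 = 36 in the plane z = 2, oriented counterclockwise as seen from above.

Let S be the flat disk x^2 + y^2 ≤ 36 in the plane z = 2, with upward unit normal n̂ = ẑ. By Stokes' theorem,

    ∮_C F · dr = ∬_S (∇ × F) · n̂ dS = ∬_D (curl F)_z dA,

where D is the disk x^2 + y^2 ≤ 36.

Compute the curl of F = (-16y (z + 1), 16x (z + 1), 0):
    (∇ × F)_x = ∂F_z/∂y - ∂F_y/∂z = -16x,
    (∇ × F)_y = ∂F_x/∂z - ∂F_z/∂x = -16y,
    (∇ × F)_z = ∂F_y/∂x - ∂F_x/∂y = 32z + 32.

On z = 2, (curl F)_z = 96.

Convert to polar (x = r cos θ, y = r sin θ, dA = r dr dθ); the integrand becomes 96, so

    ∬_D (curl F)_z dA = ∫_0^{2π} ∫_0^{6} (96) · r dr dθ.

Inner (r from 0 to 6): 1728.
Outer (θ from 0 to 2π): 3456π.

Therefore ∮_C F · dr = 3456π.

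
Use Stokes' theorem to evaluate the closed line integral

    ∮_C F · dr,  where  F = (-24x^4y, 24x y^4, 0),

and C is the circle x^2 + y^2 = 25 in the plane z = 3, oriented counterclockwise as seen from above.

Let S be the flat disk x^2 + y^2 ≤ 25 in the plane z = 3, with upward unit normal n̂ = ẑ. By Stokes' theorem,

    ∮_C F · dr = ∬_S (∇ × F) · n̂ dS = ∬_D (curl F)_z dA,

where D is the disk x^2 + y^2 ≤ 25.

Compute the curl of F = (-24x^4y, 24x y^4, 0):
    (∇ × F)_x = ∂F_z/∂y - ∂F_y/∂z = 0,
    (∇ × F)_y = ∂F_x/∂z - ∂F_z/∂x = 0,
    (∇ × F)_z = ∂F_y/∂x - ∂F_x/∂y = 24x^4 + 24y^4.

On z = 3, (curl F)_z = 24x^4 + 24y^4.

Convert to polar (x = r cos θ, y = r sin θ, dA = r dr dθ); the integrand becomes 24r^4(sin(θ)^4 + cos(θ)^4), so

    ∬_D (curl F)_z dA = ∫_0^{2π} ∫_0^{5} (24r^4(sin(θ)^4 + cos(θ)^4)) · r dr dθ.

Inner (r from 0 to 5): 62500sin(θ)^4 + 62500cos(θ)^4.
Outer (θ from 0 to 2π): 93750π.

Therefore ∮_C F · dr = 93750π.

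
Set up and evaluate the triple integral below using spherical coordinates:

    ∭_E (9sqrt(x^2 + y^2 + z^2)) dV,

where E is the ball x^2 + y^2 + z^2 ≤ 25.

In spherical coordinates, x = ρ sin(φ) cos(θ), y = ρ sin(φ) sin(θ), z = ρ cos(φ), and dV = ρ^2 sin(φ) dρ dφ dθ.

The integrand becomes 9ρ, so

    ∭_E (9sqrt(x^2 + y^2 + z^2)) dV = ∫_{0}^{2π} ∫_{0}^{π} ∫_{0}^{5} (9ρ) · ρ^2 sin(φ) dρ dφ dθ.

Inner (ρ): 5625sin(φ)/4.
Middle (φ): 5625/2.
Outer (θ): 5625π.

Therefore the triple integral equals 5625π.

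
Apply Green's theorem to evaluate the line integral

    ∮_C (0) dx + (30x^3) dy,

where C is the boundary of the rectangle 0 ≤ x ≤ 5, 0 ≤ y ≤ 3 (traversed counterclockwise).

Green's theorem converts the closed line integral into a double integral over the enclosed region D:

    ∮_C P dx + Q dy = ∬_D (∂Q/∂x - ∂P/∂y) dA.

Here P = 0, Q = 30x^3, so

    ∂Q/∂x = 90x^2,    ∂P/∂y = 0,
    ∂Q/∂x - ∂P/∂y = 90x^2.

D is the region 0 ≤ x ≤ 5, 0 ≤ y ≤ 3. Evaluating the double integral:

    ∬_D (90x^2) dA = ∫_0^{5} ∫_0^{3} (90x^2) dy dx.

Inner (y from 0 to 3): 270x^2.
Outer (x from 0 to 5): 11250.

Therefore ∮_C P dx + Q dy = 11250.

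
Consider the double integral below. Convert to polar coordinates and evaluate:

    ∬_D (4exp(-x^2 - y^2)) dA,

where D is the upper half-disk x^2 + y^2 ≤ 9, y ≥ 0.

The region D is 0 ≤ r ≤ 3, 0 ≤ θ ≤ π in polar coordinates, where x = r cos(θ), y = r sin(θ), and dA = r dr dθ.

Under the substitution, the integrand becomes 4exp(-r^2), so

    ∬_D (4exp(-x^2 - y^2)) dA = ∫_{0}^{π} ∫_{0}^{3} (4exp(-r^2)) · r dr dθ.

Inner integral (in r): ∫_{0}^{3} (4exp(-r^2)) · r dr = 2 - 2exp(-9).

Outer integral (in θ): ∫_{0}^{π} (2 - 2exp(-9)) dθ = -2π exp(-9) + 2π.

Therefore ∬_D (4exp(-x^2 - y^2)) dA = -2π exp(-9) + 2π.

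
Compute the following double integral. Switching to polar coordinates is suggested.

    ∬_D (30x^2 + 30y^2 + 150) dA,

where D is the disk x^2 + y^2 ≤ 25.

The region D is 0 ≤ r ≤ 5, 0 ≤ θ ≤ 2π in polar coordinates, where x = r cos(θ), y = r sin(θ), and dA = r dr dθ.

Under the substitution, the integrand becomes 30r^2 + 150, so

    ∬_D (30x^2 + 30y^2 + 150) dA = ∫_{0}^{2π} ∫_{0}^{5} (30r^2 + 150) · r dr dθ.

Inner integral (in r): ∫_{0}^{5} (30r^2 + 150) · r dr = 13125/2.

Outer integral (in θ): ∫_{0}^{2π} (13125/2) dθ = 13125π.

Therefore ∬_D (30x^2 + 30y^2 + 150) dA = 13125π.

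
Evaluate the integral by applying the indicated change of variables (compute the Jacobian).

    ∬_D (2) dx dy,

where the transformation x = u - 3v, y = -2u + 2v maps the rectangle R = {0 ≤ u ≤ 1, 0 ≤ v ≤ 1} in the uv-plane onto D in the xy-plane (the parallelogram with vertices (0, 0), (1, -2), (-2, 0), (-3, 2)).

Compute the Jacobian determinant of (x, y) with respect to (u, v):

    ∂(x,y)/∂(u,v) = | 1  -3 | = (1)(2) - (-3)(-2) = -4.
                   | -2  2 |

Its absolute value is |J| = 4 (the area scaling factor).

Substituting x = u - 3v, y = -2u + 2v into the integrand,

    2 → 2,

so the integral becomes

    ∬_R (2) · |J| du dv = ∫_0^1 ∫_0^1 (8) dv du.

Inner (v): 8.
Outer (u): 8.

Therefore ∬_D (2) dx dy = 8.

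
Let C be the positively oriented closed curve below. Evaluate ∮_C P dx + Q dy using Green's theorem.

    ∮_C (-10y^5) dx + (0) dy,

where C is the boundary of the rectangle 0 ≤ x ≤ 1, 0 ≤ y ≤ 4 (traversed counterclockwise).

Green's theorem converts the closed line integral into a double integral over the enclosed region D:

    ∮_C P dx + Q dy = ∬_D (∂Q/∂x - ∂P/∂y) dA.

Here P = -10y^5, Q = 0, so

    ∂Q/∂x = 0,    ∂P/∂y = -50y^4,
    ∂Q/∂x - ∂P/∂y = 50y^4.

D is the region 0 ≤ x ≤ 1, 0 ≤ y ≤ 4. Evaluating the double integral:

    ∬_D (50y^4) dA = ∫_0^{1} ∫_0^{4} (50y^4) dy dx.

Inner (y from 0 to 4): 10240.
Outer (x from 0 to 1): 10240.

Therefore ∮_C P dx + Q dy = 10240.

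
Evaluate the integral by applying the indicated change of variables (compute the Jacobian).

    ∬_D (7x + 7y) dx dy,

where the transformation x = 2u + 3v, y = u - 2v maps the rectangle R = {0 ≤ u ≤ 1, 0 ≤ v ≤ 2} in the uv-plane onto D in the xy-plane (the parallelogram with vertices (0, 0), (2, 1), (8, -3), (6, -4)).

Compute the Jacobian determinant of (x, y) with respect to (u, v):

    ∂(x,y)/∂(u,v) = | 2  3 | = (2)(-2) - (3)(1) = -7.
                   | 1  -2 |

Its absolute value is |J| = 7 (the area scaling factor).

Substituting x = 2u + 3v, y = u - 2v into the integrand,

    7x + 7y → 21u + 7v,

so the integral becomes

    ∬_R (21u + 7v) · |J| du dv = ∫_0^1 ∫_0^2 (147u + 49v) dv du.

Inner (v): 294u + 98.
Outer (u): 245.

Therefore ∬_D (7x + 7y) dx dy = 245.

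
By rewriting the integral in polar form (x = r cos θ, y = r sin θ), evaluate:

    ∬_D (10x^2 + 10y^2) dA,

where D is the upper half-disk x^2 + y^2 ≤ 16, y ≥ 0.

The region D is 0 ≤ r ≤ 4, 0 ≤ θ ≤ π in polar coordinates, where x = r cos(θ), y = r sin(θ), and dA = r dr dθ.

Under the substitution, the integrand becomes 10r^2, so

    ∬_D (10x^2 + 10y^2) dA = ∫_{0}^{π} ∫_{0}^{4} (10r^2) · r dr dθ.

Inner integral (in r): ∫_{0}^{4} (10r^2) · r dr = 640.

Outer integral (in θ): ∫_{0}^{π} (640) dθ = 640π.

Therefore ∬_D (10x^2 + 10y^2) dA = 640π.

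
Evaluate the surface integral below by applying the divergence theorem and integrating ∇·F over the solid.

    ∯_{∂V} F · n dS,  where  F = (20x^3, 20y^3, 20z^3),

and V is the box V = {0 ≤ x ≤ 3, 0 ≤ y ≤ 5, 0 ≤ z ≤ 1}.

By the divergence theorem,

    ∯_{∂V} F · n dS = ∭_V (∇ · F) dV.

Compute the divergence:
    ∇ · F = ∂F_x/∂x + ∂F_y/∂y + ∂F_z/∂z = 60x^2 + 60y^2 + 60z^2.

V is a rectangular box, so dV = dx dy dz with 0 ≤ x ≤ 3, 0 ≤ y ≤ 5, 0 ≤ z ≤ 1.

Integrate (60x^2 + 60y^2 + 60z^2) over V as an iterated integral:

    ∭_V (∇·F) dV = ∫_0^{3} ∫_0^{5} ∫_0^{1} (60x^2 + 60y^2 + 60z^2) dz dy dx.

Inner (z from 0 to 1): 60x^2 + 60y^2 + 20.
Middle (y from 0 to 5): 300x^2 + 2600.
Outer (x from 0 to 3): 10500.

Therefore ∯_{∂V} F · n dS = 10500.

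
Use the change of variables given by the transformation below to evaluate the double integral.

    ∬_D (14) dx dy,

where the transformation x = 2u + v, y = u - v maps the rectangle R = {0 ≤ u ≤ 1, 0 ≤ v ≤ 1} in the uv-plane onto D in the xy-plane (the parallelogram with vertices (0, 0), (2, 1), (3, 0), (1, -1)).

Compute the Jacobian determinant of (x, y) with respect to (u, v):

    ∂(x,y)/∂(u,v) = | 2  1 | = (2)(-1) - (1)(1) = -3.
                   | 1  -1 |

Its absolute value is |J| = 3 (the area scaling factor).

Substituting x = 2u + v, y = u - v into the integrand,

    14 → 14,

so the integral becomes

    ∬_R (14) · |J| du dv = ∫_0^1 ∫_0^1 (42) dv du.

Inner (v): 42.
Outer (u): 42.

Therefore ∬_D (14) dx dy = 42.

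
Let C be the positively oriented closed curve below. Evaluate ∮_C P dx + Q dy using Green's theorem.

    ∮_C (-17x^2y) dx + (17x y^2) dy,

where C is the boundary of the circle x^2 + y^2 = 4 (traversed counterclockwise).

Green's theorem converts the closed line integral into a double integral over the enclosed region D:

    ∮_C P dx + Q dy = ∬_D (∂Q/∂x - ∂P/∂y) dA.

Here P = -17x^2y, Q = 17x y^2, so

    ∂Q/∂x = 17y^2,    ∂P/∂y = -17x^2,
    ∂Q/∂x - ∂P/∂y = 17x^2 + 17y^2.

D is the region x^2 + y^2 ≤ 4. Evaluating the double integral:

In polar coordinates (x = r cos θ, y = r sin θ, dA = r dr dθ) the integrand becomes 17r^2, so

    ∬_D (17x^2 + 17y^2) dA = ∫_0^{2π} ∫_0^{2} (17r^2) · r dr dθ.

Inner (r from 0 to 2): 68.
Outer (θ from 0 to 2π): 136π.

Therefore ∮_C P dx + Q dy = 136π.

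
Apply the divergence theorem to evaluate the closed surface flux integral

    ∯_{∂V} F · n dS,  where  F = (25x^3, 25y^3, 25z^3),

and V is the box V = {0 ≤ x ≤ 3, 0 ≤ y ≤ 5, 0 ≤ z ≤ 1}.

By the divergence theorem,

    ∯_{∂V} F · n dS = ∭_V (∇ · F) dV.

Compute the divergence:
    ∇ · F = ∂F_x/∂x + ∂F_y/∂y + ∂F_z/∂z = 75x^2 + 75y^2 + 75z^2.

V is a rectangular box, so dV = dx dy dz with 0 ≤ x ≤ 3, 0 ≤ y ≤ 5, 0 ≤ z ≤ 1.

Integrate (75x^2 + 75y^2 + 75z^2) over V as an iterated integral:

    ∭_V (∇·F) dV = ∫_0^{3} ∫_0^{5} ∫_0^{1} (75x^2 + 75y^2 + 75z^2) dz dy dx.

Inner (z from 0 to 1): 75x^2 + 75y^2 + 25.
Middle (y from 0 to 5): 375x^2 + 3250.
Outer (x from 0 to 3): 13125.

Therefore ∯_{∂V} F · n dS = 13125.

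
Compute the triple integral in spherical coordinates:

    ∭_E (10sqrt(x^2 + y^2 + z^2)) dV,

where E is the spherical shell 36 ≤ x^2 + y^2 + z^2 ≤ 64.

In spherical coordinates, x = ρ sin(φ) cos(θ), y = ρ sin(φ) sin(θ), z = ρ cos(φ), and dV = ρ^2 sin(φ) dρ dφ dθ.

The integrand becomes 10ρ, so

    ∭_E (10sqrt(x^2 + y^2 + z^2)) dV = ∫_{0}^{2π} ∫_{0}^{π} ∫_{6}^{8} (10ρ) · ρ^2 sin(φ) dρ dφ dθ.

Inner (ρ): 7000sin(φ).
Middle (φ): 14000.
Outer (θ): 28000π.

Therefore the triple integral equals 28000π.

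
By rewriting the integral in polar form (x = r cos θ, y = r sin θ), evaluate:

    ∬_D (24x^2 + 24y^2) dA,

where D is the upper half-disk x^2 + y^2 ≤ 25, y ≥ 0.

The region D is 0 ≤ r ≤ 5, 0 ≤ θ ≤ π in polar coordinates, where x = r cos(θ), y = r sin(θ), and dA = r dr dθ.

Under the substitution, the integrand becomes 24r^2, so

    ∬_D (24x^2 + 24y^2) dA = ∫_{0}^{π} ∫_{0}^{5} (24r^2) · r dr dθ.

Inner integral (in r): ∫_{0}^{5} (24r^2) · r dr = 3750.

Outer integral (in θ): ∫_{0}^{π} (3750) dθ = 3750π.

Therefore ∬_D (24x^2 + 24y^2) dA = 3750π.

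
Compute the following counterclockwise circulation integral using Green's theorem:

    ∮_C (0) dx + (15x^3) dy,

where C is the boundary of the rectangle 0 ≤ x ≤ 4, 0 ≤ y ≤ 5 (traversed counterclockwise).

Green's theorem converts the closed line integral into a double integral over the enclosed region D:

    ∮_C P dx + Q dy = ∬_D (∂Q/∂x - ∂P/∂y) dA.

Here P = 0, Q = 15x^3, so

    ∂Q/∂x = 45x^2,    ∂P/∂y = 0,
    ∂Q/∂x - ∂P/∂y = 45x^2.

D is the region 0 ≤ x ≤ 4, 0 ≤ y ≤ 5. Evaluating the double integral:

    ∬_D (45x^2) dA = ∫_0^{4} ∫_0^{5} (45x^2) dy dx.

Inner (y from 0 to 5): 225x^2.
Outer (x from 0 to 4): 4800.

Therefore ∮_C P dx + Q dy = 4800.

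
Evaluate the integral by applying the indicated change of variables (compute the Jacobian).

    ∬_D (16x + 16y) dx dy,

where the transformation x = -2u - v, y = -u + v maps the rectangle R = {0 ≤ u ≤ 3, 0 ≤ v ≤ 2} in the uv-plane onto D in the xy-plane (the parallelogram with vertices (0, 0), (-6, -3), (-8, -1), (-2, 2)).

Compute the Jacobian determinant of (x, y) with respect to (u, v):

    ∂(x,y)/∂(u,v) = | -2  -1 | = (-2)(1) - (-1)(-1) = -3.
                   | -1  1 |

Its absolute value is |J| = 3 (the area scaling factor).

Substituting x = -2u - v, y = -u + v into the integrand,

    16x + 16y → -48u,

so the integral becomes

    ∬_R (-48u) · |J| du dv = ∫_0^3 ∫_0^2 (-144u) dv du.

Inner (v): -288u.
Outer (u): -1296.

Therefore ∬_D (16x + 16y) dx dy = -1296.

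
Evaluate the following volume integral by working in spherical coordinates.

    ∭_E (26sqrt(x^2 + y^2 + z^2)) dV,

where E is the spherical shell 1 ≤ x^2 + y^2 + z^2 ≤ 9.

In spherical coordinates, x = ρ sin(φ) cos(θ), y = ρ sin(φ) sin(θ), z = ρ cos(φ), and dV = ρ^2 sin(φ) dρ dφ dθ.

The integrand becomes 26ρ, so

    ∭_E (26sqrt(x^2 + y^2 + z^2)) dV = ∫_{0}^{2π} ∫_{0}^{π} ∫_{1}^{3} (26ρ) · ρ^2 sin(φ) dρ dφ dθ.

Inner (ρ): 520sin(φ).
Middle (φ): 1040.
Outer (θ): 2080π.

Therefore the triple integral equals 2080π.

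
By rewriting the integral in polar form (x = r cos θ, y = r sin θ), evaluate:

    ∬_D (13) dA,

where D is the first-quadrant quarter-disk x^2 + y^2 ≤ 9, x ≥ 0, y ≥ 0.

The region D is 0 ≤ r ≤ 3, 0 ≤ θ ≤ π/2 in polar coordinates, where x = r cos(θ), y = r sin(θ), and dA = r dr dθ.

Under the substitution, the integrand becomes 13, so

    ∬_D (13) dA = ∫_{0}^{π/2} ∫_{0}^{3} (13) · r dr dθ.

Inner integral (in r): ∫_{0}^{3} (13) · r dr = 117/2.

Outer integral (in θ): ∫_{0}^{π/2} (117/2) dθ = 117π/4.

Therefore ∬_D (13) dA = 117π/4.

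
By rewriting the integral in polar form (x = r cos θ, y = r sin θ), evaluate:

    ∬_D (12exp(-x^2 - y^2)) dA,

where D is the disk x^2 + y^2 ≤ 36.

The region D is 0 ≤ r ≤ 6, 0 ≤ θ ≤ 2π in polar coordinates, where x = r cos(θ), y = r sin(θ), and dA = r dr dθ.

Under the substitution, the integrand becomes 12exp(-r^2), so

    ∬_D (12exp(-x^2 - y^2)) dA = ∫_{0}^{2π} ∫_{0}^{6} (12exp(-r^2)) · r dr dθ.

Inner integral (in r): ∫_{0}^{6} (12exp(-r^2)) · r dr = 6 - 6exp(-36).

Outer integral (in θ): ∫_{0}^{2π} (6 - 6exp(-36)) dθ = -12π exp(-36) + 12π.

Therefore ∬_D (12exp(-x^2 - y^2)) dA = -12π exp(-36) + 12π.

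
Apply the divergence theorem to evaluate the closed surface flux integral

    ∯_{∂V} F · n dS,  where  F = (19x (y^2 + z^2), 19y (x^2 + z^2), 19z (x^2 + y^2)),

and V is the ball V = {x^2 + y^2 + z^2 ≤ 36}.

By the divergence theorem,

    ∯_{∂V} F · n dS = ∭_V (∇ · F) dV.

Compute the divergence:
    ∇ · F = ∂F_x/∂x + ∂F_y/∂y + ∂F_z/∂z = 19y^2 + 19z^2 + 19x^2 + 19z^2 + 19x^2 + 19y^2 = 38x^2 + 38y^2 + 38z^2.

In spherical coordinates, x = ρ sin(φ) cos(θ), y = ρ sin(φ) sin(θ), z = ρ cos(φ), dV = ρ^2 sin(φ) dρ dφ dθ, with 0 ≤ ρ ≤ 6, 0 ≤ φ ≤ π, 0 ≤ θ ≤ 2π.

The integrand, after substitution and multiplying by the volume element, becomes (38ρ^2) · ρ^2 sin(φ), so

    ∭_V (∇·F) dV = ∫_0^{2π} ∫_0^{π} ∫_0^{6} (38ρ^2) · ρ^2 sin(φ) dρ dφ dθ.

Inner (ρ from 0 to 6): 295488sin(φ)/5.
Middle (φ from 0 to π): 590976/5.
Outer (θ from 0 to 2π): 1181952π/5.

Therefore ∯_{∂V} F · n dS = 1181952π/5.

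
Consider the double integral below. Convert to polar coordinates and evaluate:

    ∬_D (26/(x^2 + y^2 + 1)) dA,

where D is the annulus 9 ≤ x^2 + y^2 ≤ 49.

The region D is 3 ≤ r ≤ 7, 0 ≤ θ ≤ 2π in polar coordinates, where x = r cos(θ), y = r sin(θ), and dA = r dr dθ.

Under the substitution, the integrand becomes 26/(r^2 + 1), so

    ∬_D (26/(x^2 + y^2 + 1)) dA = ∫_{0}^{2π} ∫_{3}^{7} (26/(r^2 + 1)) · r dr dθ.

Inner integral (in r): ∫_{3}^{7} (26/(r^2 + 1)) · r dr = log(1220703125).

Outer integral (in θ): ∫_{0}^{2π} (log(1220703125)) dθ = 26π log(5).

Therefore ∬_D (26/(x^2 + y^2 + 1)) dA = 26π log(5).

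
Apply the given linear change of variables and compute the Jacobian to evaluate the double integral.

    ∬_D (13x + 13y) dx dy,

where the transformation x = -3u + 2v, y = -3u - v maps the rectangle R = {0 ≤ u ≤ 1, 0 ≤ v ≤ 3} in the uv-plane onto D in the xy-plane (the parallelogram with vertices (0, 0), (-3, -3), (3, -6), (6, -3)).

Compute the Jacobian determinant of (x, y) with respect to (u, v):

    ∂(x,y)/∂(u,v) = | -3  2 | = (-3)(-1) - (2)(-3) = 9.
                   | -3  -1 |

Its absolute value is |J| = 9 (the area scaling factor).

Substituting x = -3u + 2v, y = -3u - v into the integrand,

    13x + 13y → -78u + 13v,

so the integral becomes

    ∬_R (-78u + 13v) · |J| du dv = ∫_0^1 ∫_0^3 (-702u + 117v) dv du.

Inner (v): 1053/2 - 2106u.
Outer (u): -1053/2.

Therefore ∬_D (13x + 13y) dx dy = -1053/2.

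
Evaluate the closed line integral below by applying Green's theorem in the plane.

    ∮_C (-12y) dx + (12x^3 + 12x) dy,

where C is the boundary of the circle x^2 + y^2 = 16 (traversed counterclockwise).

Green's theorem converts the closed line integral into a double integral over the enclosed region D:

    ∮_C P dx + Q dy = ∬_D (∂Q/∂x - ∂P/∂y) dA.

Here P = -12y, Q = 12x^3 + 12x, so

    ∂Q/∂x = 36x^2 + 12,    ∂P/∂y = -12,
    ∂Q/∂x - ∂P/∂y = 36x^2 + 24.

D is the region x^2 + y^2 ≤ 16. Evaluating the double integral:

In polar coordinates (x = r cos θ, y = r sin θ, dA = r dr dθ) the integrand becomes 36r^2cos(θ)^2 + 24, so

    ∬_D (36x^2 + 24) dA = ∫_0^{2π} ∫_0^{4} (36r^2cos(θ)^2 + 24) · r dr dθ.

Inner (r from 0 to 4): 2304cos(θ)^2 + 192.
Outer (θ from 0 to 2π): 2688π.

Therefore ∮_C P dx + Q dy = 2688π.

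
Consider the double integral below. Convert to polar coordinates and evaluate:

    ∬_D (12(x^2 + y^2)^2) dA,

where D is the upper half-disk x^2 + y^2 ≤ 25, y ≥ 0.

The region D is 0 ≤ r ≤ 5, 0 ≤ θ ≤ π in polar coordinates, where x = r cos(θ), y = r sin(θ), and dA = r dr dθ.

Under the substitution, the integrand becomes 12r^4, so

    ∬_D (12(x^2 + y^2)^2) dA = ∫_{0}^{π} ∫_{0}^{5} (12r^4) · r dr dθ.

Inner integral (in r): ∫_{0}^{5} (12r^4) · r dr = 31250.

Outer integral (in θ): ∫_{0}^{π} (31250) dθ = 31250π.

Therefore ∬_D (12(x^2 + y^2)^2) dA = 31250π.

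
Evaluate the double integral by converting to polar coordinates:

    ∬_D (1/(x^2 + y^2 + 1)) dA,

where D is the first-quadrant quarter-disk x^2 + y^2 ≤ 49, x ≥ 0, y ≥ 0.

The region D is 0 ≤ r ≤ 7, 0 ≤ θ ≤ π/2 in polar coordinates, where x = r cos(θ), y = r sin(θ), and dA = r dr dθ.

Under the substitution, the integrand becomes 1/(r^2 + 1), so

    ∬_D (1/(x^2 + y^2 + 1)) dA = ∫_{0}^{π/2} ∫_{0}^{7} (1/(r^2 + 1)) · r dr dθ.

Inner integral (in r): ∫_{0}^{7} (1/(r^2 + 1)) · r dr = log(50)/2.

Outer integral (in θ): ∫_{0}^{π/2} (log(50)/2) dθ = π log(50)/4.

Therefore ∬_D (1/(x^2 + y^2 + 1)) dA = π log(50)/4.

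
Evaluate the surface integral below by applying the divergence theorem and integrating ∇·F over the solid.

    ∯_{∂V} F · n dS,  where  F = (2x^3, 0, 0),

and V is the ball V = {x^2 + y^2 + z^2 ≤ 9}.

By the divergence theorem,

    ∯_{∂V} F · n dS = ∭_V (∇ · F) dV.

Compute the divergence:
    ∇ · F = ∂F_x/∂x + ∂F_y/∂y + ∂F_z/∂z = 6x^2 + 0 + 0 = 6x^2.

In spherical coordinates, x = ρ sin(φ) cos(θ), y = ρ sin(φ) sin(θ), z = ρ cos(φ), dV = ρ^2 sin(φ) dρ dφ dθ, with 0 ≤ ρ ≤ 3, 0 ≤ φ ≤ π, 0 ≤ θ ≤ 2π.

The integrand, after substitution and multiplying by the volume element, becomes (6ρ^2sin(φ)^2cos(θ)^2) · ρ^2 sin(φ), so

    ∭_V (∇·F) dV = ∫_0^{2π} ∫_0^{π} ∫_0^{3} (6ρ^2sin(φ)^2cos(θ)^2) · ρ^2 sin(φ) dρ dφ dθ.

Inner (ρ from 0 to 3): 1458sin(φ)^3cos(θ)^2/5.
Middle (φ from 0 to π): 1944cos(θ)^2/5.
Outer (θ from 0 to 2π): 1944π/5.

Therefore ∯_{∂V} F · n dS = 1944π/5.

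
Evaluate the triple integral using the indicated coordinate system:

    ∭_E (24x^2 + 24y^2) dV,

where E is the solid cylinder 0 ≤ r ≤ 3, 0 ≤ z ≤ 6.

In cylindrical coordinates, x = r cos(θ), y = r sin(θ), z = z, and dV = r dr dθ dz.

The integrand becomes 24r^2, so

    ∭_E (24x^2 + 24y^2) dV = ∫_{0}^{2π} ∫_{0}^{3} ∫_{0}^{6} (24r^2) · r dz dr dθ.

Inner (z): 144r^3.
Middle (r from 0 to 3): 2916.
Outer (θ): 5832π.

Therefore the triple integral equals 5832π.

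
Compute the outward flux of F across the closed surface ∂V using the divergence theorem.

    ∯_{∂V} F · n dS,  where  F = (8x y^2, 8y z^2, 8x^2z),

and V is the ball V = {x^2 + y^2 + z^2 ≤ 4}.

By the divergence theorem,

    ∯_{∂V} F · n dS = ∭_V (∇ · F) dV.

Compute the divergence:
    ∇ · F = ∂F_x/∂x + ∂F_y/∂y + ∂F_z/∂z = 8y^2 + 8z^2 + 8x^2 = 8x^2 + 8y^2 + 8z^2.

In spherical coordinates, x = ρ sin(φ) cos(θ), y = ρ sin(φ) sin(θ), z = ρ cos(φ), dV = ρ^2 sin(φ) dρ dφ dθ, with 0 ≤ ρ ≤ 2, 0 ≤ φ ≤ π, 0 ≤ θ ≤ 2π.

The integrand, after substitution and multiplying by the volume element, becomes (8ρ^2) · ρ^2 sin(φ), so

    ∭_V (∇·F) dV = ∫_0^{2π} ∫_0^{π} ∫_0^{2} (8ρ^2) · ρ^2 sin(φ) dρ dφ dθ.

Inner (ρ from 0 to 2): 256sin(φ)/5.
Middle (φ from 0 to π): 512/5.
Outer (θ from 0 to 2π): 1024π/5.

Therefore ∯_{∂V} F · n dS = 1024π/5.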